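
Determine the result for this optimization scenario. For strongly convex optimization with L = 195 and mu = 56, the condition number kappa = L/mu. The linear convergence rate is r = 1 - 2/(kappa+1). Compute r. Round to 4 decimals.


Step 1: Compute the condition number.
kappa = L/mu = 195/56 = 3.4821
Step 2: Compute the convergence rate.
r = 1 - 2/(kappa + 1) = 1 - 2*mu/(L + mu) = (L - mu)/(L + mu) = 139/251 = 0.5538


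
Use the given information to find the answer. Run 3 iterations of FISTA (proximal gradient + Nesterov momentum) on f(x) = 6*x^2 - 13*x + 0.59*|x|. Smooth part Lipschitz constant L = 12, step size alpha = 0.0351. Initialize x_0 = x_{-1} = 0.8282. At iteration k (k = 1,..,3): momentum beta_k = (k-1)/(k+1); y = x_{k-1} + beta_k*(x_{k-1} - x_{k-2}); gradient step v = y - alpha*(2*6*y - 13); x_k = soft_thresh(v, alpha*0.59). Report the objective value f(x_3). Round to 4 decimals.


FISTA on f(x) = 6*x^2 - 13*x + 0.59*|x|
L = 12, alpha = 0.0351
Iteration 1: beta = 0.0, y = 0.8282 + 0.0*(0.8282 - 0.8282) = 0.8282
  grad(y) = -3.0616, v = y - alpha*grad = 0.9357
  prox(v) = soft_thresh(0.9357, 0.0207) = 0.915
Iteration 2: beta = 0.3333, y = 0.915 + 0.3333*(0.915 - 0.8282) = 0.9439
  grad(y) = -1.6735, v = y - alpha*grad = 1.0026
  prox(v) = soft_thresh(1.0026, 0.0207) = 0.9819
Iteration 3: beta = 0.5, y = 0.9819 + 0.5*(0.9819 - 0.915) = 1.0154
  grad(y) = -0.8155, v = y - alpha*grad = 1.044
  prox(v) = soft_thresh(1.044, 0.0207) = 1.0233
f(x_3) = 6*1.0233^2 - 13*1.0233 + 0.59*|1.0233| = -6.4163


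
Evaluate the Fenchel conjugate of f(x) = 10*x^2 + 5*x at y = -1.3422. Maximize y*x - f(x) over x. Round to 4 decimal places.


f*(y) = sup_x {y*x - a*x^2 - b*x} = sup_x {(y-b)*x - a*x^2}
FOC: (y - b) - 2a*x = 0 => x* = (y - b)/(2a)
x* = (-1.3422 - 5)/(2*10) = -0.3171
f*(-1.3422) = (y-b)^2/(4a) = (-1.3422 - 5)^2/(4*10)
= 40.2235/40 = 1.0056


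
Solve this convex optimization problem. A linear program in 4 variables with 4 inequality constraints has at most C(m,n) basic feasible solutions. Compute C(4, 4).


Each vertex corresponds to some choice of n active constraints out of m, so the number of vertices is at most C(m, n) = m! / (n!(m-n)!).
m = 4, n = 4
Numerator: 4 * 3 * 2 * 1
Denominator: 4! = 24
C(4, 4) = 1


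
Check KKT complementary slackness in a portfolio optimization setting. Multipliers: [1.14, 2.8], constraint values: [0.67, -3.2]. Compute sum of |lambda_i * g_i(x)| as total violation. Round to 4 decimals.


KKT complementary slackness check:
lambda_1 * g_1 = 1.14 * 0.67 = 0.7638
lambda_2 * g_2 = 2.8 * -3.2 = -8.96
Total violation = 0.7638 + 8.96 = 9.7238


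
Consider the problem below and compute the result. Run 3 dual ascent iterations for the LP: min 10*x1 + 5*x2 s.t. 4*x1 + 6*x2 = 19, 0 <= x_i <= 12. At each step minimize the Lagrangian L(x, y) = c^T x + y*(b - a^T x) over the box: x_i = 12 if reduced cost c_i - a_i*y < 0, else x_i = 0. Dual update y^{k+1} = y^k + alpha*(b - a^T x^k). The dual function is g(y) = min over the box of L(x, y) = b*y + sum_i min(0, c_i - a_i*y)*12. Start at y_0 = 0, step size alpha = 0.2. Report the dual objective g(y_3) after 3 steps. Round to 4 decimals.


Dual ascent for LP: min 10*x1 + 5*x2, 4*x1 + 6*x2 = 19, 0 <= x_i <= 12
Step 1: y^k = 0.0, reduced costs: (10.0, 5.0)
  x^k = (0.0, 0.0), subgradient = b - a^T x = 19.0
  y^{k+1} = 0.0 + 0.2*19.0 = 3.8
Step 2: y^k = 3.8, reduced costs: (-5.2, -17.8)
  x^k = (12.0, 12.0), subgradient = b - a^T x = -101.0
  y^{k+1} = 3.8 + 0.2*-101.0 = -16.4
Step 3: y^k = -16.4, reduced costs: (75.6, 103.4)
  x^k = (0.0, 0.0), subgradient = b - a^T x = 19.0
  y^{k+1} = -16.4 + 0.2*19.0 = -12.6
Dual objective at y_3 = -12.6: reduced costs (60.4, 80.6), box minimizer x = (0.0, 0.0)
g(y_3) = b*y + (c1 - a1*y)*x1 + (c2 - a2*y)*x2 = 19*(-12.6) + 60.4*0.0 + 80.6*0.0 = -239.4 + 0.0 + 0.0 = -239.4


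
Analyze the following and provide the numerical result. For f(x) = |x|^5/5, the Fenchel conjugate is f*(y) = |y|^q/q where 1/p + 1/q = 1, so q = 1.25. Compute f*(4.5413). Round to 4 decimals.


The conjugate exponent q satisfies 1/p + 1/q = 1.
p = 5, so q = 5/(5 - 1) = 1.25
|y|^q = 4.5413^1.25 = 6.6294
f*(4.5413) = 6.6294 / 1.25 = 5.3035


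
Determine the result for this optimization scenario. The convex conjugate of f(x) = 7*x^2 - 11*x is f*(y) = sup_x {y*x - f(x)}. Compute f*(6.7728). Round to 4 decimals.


f*(y) = sup_x {y*x - a*x^2 - b*x} = sup_x {(y-b)*x - a*x^2}
FOC: (y - b) - 2a*x = 0 => x* = (y - b)/(2a)
x* = (6.7728 + 11)/(2*7) = 1.2695
f*(6.7728) = (y-b)^2/(4a) = (6.7728 + 11)^2/(4*7)
= 315.8724/28 = 11.2812


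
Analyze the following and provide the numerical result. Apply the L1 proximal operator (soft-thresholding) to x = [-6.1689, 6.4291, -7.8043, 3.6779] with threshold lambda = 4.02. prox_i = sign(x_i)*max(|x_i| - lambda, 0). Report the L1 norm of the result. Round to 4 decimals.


Soft-thresholding with lambda = 4.02:
prox(-6.1689) = sign(-6.1689)*max(|-6.1689| - 4.02, 0) = -2.1489
prox(6.4291) = sign(6.4291)*max(|6.4291| - 4.02, 0) = 2.4091
prox(-7.8043) = sign(-7.8043)*max(|-7.8043| - 4.02, 0) = -3.7843
prox(3.6779) = sign(3.6779)*max(|3.6779| - 4.02, 0) = 0.0
prox(x) = [-2.1489, 2.4091, -3.7843, 0.0]
||prox(x)||_1 = 2.1489 + 2.4091 + 3.7843 + 0.0 = 8.3423


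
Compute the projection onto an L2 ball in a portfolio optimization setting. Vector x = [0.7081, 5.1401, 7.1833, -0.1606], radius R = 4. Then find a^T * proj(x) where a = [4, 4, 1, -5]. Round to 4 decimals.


Step 1: Compute ||x|| (intermediates to 6 decimals).
||x|| = sqrt(0.7081^2 + 5.1401^2 + 7.1833^2 + (-0.1606)^2) = 8.86271
Step 2: Project.
Since ||x|| > R, scale = R/||x|| = 4/8.86271 = 0.451329, proj(x) = scale * x
proj(x) = [0.319586, 2.319876, 3.242032, -0.072483]
Step 3: Dot product.
a^T * proj(x) = 4*0.319586 + 4*2.319876 + 1*3.242032 - 5*(-0.072483) = 14.1623


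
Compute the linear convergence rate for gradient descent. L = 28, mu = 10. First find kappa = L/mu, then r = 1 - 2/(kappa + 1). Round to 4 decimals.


Step 1: Compute the condition number.
kappa = L/mu = 28/10 = 2.8
Step 2: Compute the convergence rate.
r = 1 - 2/(kappa + 1) = 1 - 2*mu/(L + mu) = (L - mu)/(L + mu) = 18/38 = 0.4737


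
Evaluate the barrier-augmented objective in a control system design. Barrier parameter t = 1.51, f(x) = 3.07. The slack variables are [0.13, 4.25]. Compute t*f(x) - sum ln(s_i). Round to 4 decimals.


Step 1: Compute log-barrier.
ln values: [-2.0402, 1.4469]
phi = -(-2.0402 + 1.4469) = 0.5933
Step 2: Compute augmented objective.
t*f(x) = 1.51*3.07 = 4.6357
Total = 4.6357 + 0.5933 = 5.229


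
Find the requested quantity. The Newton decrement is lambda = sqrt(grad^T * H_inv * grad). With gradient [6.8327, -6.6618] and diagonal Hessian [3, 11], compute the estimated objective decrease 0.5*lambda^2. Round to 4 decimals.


Step 1: H is diagonal, so H^(-1) * g = [2.2776, -0.6056].
Step 2: g^T H^(-1) g = sum_i g_i^2 / H_ii
  = (6.8327)^2/3 + (-6.6618)^2/11
  = 15.5619 + 4.0345 = 19.5964
Step 3: Objective decrease = 0.5 * g^T H^(-1) g = 9.7982


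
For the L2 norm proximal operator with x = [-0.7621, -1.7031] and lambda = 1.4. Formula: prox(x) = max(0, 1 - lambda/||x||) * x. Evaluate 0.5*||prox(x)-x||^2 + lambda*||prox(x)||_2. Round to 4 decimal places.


Step 1: Compute ||x||.
||x|| = 1.8658
Step 2: Compute scaling factor.
scale = max(0, 1 - 1.4/1.8658) = 0.2497
Step 3: prox(x) = [-0.1903, -0.4252]
||prox(x)|| = 0.4658
Step 4: Proximal objective.
0.5*||prox-x||^2 = 0.98
lambda*||prox|| = 0.6521
Total = 1.6322


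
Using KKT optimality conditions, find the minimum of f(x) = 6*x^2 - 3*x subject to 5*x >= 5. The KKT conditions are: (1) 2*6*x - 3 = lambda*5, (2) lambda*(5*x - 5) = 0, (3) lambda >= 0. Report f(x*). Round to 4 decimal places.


Step 1: Try lambda = 0 (constraint inactive).
x_unc = 3/(2*6) = 0.25
Check: 5*0.25 = 1.25 < 5 -- violated!
Step 2: Constraint must be active: 5*x = 5
x* = 5/5 = 1.0
lambda = (2*6*1.0 - 3)/5 = 1.8
Step 3: Compute optimal value.
f(x*) = 6*1.0^2 - 3*1.0 = 3.0


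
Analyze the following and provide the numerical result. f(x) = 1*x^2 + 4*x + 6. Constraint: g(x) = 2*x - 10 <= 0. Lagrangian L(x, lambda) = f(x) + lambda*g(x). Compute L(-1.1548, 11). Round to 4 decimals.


Step 1: Evaluate f(x).
f(-1.1548) = 1*(-1.1548)^2 + 4*(-1.1548) + 6 = 2.7144
Step 2: Evaluate g(x).
g(-1.1548) = 2*-1.1548 - 10 = -12.3096
Step 3: Compute Lagrangian.
L = 2.7144 + 11*-12.3096 = -132.6912


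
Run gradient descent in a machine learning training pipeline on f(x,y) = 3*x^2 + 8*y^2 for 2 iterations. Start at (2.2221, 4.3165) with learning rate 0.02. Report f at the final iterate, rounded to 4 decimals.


Gradient descent on f(x,y) = 3*x^2 + 8*y^2.
Starting point: (2.2221, 4.3165), alpha = 0.02
Step 1: grad_x = 2*3*2.2221 = 13.3326, grad_y = 2*8*4.3165 = 69.064
  x_1 = 2.2221 - 0.02*13.3326 = 1.9554
  y_1 = 4.3165 - 0.02*69.064 = 2.9352
Step 2: grad_x = 2*3*1.9554 = 11.7327, grad_y = 2*8*2.9352 = 46.9635
  x_2 = 1.9554 - 0.02*11.7327 = 1.7208
  y_2 = 2.9352 - 0.02*46.9635 = 1.9959
f(1.7208, 1.9959) = 3*1.7208^2 + 8*1.9959^2 = 40.7539


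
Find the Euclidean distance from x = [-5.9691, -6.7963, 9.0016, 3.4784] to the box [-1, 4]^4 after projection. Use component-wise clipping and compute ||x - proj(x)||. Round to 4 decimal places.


Project each component onto [-1, 4].
clip(-5.9691) = -1.0, clip(-6.7963) = -1.0, clip(9.0016) = 4.0, clip(3.4784) = 3.4784
Projection = [-1.0, -1.0, 4.0, 3.4784]
Squared diffs: [24.692, 33.5971, 25.016, 0.0]
Distance = sqrt(83.3051) = 9.1272


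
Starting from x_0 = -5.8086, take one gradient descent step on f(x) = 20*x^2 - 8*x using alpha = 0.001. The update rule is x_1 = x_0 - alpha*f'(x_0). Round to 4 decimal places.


We compute the gradient at x_0 and apply the update.
f'(x) = 40*x - 8
f'(-5.8086) = 40*-5.8086 - 8 = -240.344
x_1 = -5.8086 - 0.001*-240.344 = -5.5683


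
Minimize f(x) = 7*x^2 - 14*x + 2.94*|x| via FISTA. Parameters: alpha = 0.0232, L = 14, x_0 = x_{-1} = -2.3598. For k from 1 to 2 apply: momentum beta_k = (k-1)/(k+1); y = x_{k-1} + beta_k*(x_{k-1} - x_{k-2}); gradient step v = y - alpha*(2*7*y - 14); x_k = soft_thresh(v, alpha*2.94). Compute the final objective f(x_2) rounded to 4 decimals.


FISTA on f(x) = 7*x^2 - 14*x + 2.94*|x|
L = 14, alpha = 0.0232
Iteration 1: beta = 0.0, y = -2.3598 + 0.0*(-2.3598 + 2.3598) = -2.3598
  grad(y) = -47.0372, v = y - alpha*grad = -1.2685
  prox(v) = soft_thresh(-1.2685, 0.0682) = -1.2003
Iteration 2: beta = 0.3333, y = -1.2003 + 0.3333*(-1.2003 + 2.3598) = -0.8138
  grad(y) = -25.3937, v = y - alpha*grad = -0.2247
  prox(v) = soft_thresh(-0.2247, 0.0682) = -0.1565
f(x_2) = 7*(-0.1565)^2 - 14*(-0.1565) + 2.94*|-0.1565| = 2.8225


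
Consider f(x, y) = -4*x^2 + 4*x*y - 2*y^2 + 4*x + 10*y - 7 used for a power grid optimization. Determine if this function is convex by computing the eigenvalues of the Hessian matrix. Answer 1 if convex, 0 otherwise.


The Hessian of f(x,y) = -4*x^2 + 4*x*y - 2*y^2 + 4*x + 10*y - 7 is:
H = [[-8, 4], [4, -4]]
Trace = -8 - 4 = -12
Determinant = -8*-4 - (4)^2 = 16
Discriminant = (-12)^2 - 4*16 = 80.0
Eigenvalues: lambda_1 = -10.4721, lambda_2 = -1.5279
The function is not convex.

0


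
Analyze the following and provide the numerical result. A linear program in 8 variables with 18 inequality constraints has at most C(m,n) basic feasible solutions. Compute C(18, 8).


Each vertex corresponds to some choice of n active constraints out of m, so the number of vertices is at most C(m, n) = m! / (n!(m-n)!).
m = 18, n = 8
Numerator: 18 * 17 * 16 * 15 * 14 * 13 * 12 * 11
Denominator: 8! = 40320
C(18, 8) = 43758


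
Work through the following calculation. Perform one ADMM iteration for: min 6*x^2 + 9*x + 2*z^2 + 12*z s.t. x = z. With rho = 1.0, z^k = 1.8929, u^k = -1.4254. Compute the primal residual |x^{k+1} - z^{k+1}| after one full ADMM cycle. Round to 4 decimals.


ADMM iteration with rho = 1.0, z^k = 1.8929, u^k = -1.4254
Step 1: x-update.
Minimize 6*x^2 + 9*x + (1.0/2)*(x - 1.8929 - 1.4254)^2
FOC: (2*6 + 1.0)*x = -9 + 1.0*(1.8929 + 1.4254)
x^{k+1} = -0.4371
Step 2: z-update.
Minimize 2*z^2 + 12*z + (1.0/2)*(-0.4371 - z - 1.4254)^2
FOC: (2*2 + 1.0)*z = -12 + 1.0*(-0.4371 - 1.4254)
z^{k+1} = -2.7725
Step 3: u-update.
u^{k+1} = -1.4254 - 0.4371 + 2.7725 = 0.91
Step 4: Primal residual = |-0.4371 + 2.7725| = 2.3354


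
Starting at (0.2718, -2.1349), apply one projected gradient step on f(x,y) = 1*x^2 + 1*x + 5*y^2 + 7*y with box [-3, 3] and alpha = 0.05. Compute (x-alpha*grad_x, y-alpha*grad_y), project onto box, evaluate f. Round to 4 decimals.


Step 1: Compute gradient at (0.2718, -2.1349).
grad_x = 2*1*0.2718 + 1 = 1.5436
grad_y = 2*5*-2.1349 + 7 = -14.349
Step 2: Gradient step.
x_raw = 0.2718 - 0.05*1.5436 = 0.1946
y_raw = -2.1349 - 0.05*-14.349 = -1.4175
Step 3: Project onto [-3, 3].
x_proj = clip(0.1946) = 0.1946
y_proj = clip(-1.4175) = -1.4175
Step 4: Evaluate f.
f(0.1946, -1.4175) = 0.3562


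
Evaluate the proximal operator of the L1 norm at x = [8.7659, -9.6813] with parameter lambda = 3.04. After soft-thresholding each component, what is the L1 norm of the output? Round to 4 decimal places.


Soft-thresholding with lambda = 3.04:
prox(8.7659) = sign(8.7659)*max(|8.7659| - 3.04, 0) = 5.7259
prox(-9.6813) = sign(-9.6813)*max(|-9.6813| - 3.04, 0) = -6.6413
prox(x) = [5.7259, -6.6413]
||prox(x)||_1 = 5.7259 + 6.6413 = 12.3672


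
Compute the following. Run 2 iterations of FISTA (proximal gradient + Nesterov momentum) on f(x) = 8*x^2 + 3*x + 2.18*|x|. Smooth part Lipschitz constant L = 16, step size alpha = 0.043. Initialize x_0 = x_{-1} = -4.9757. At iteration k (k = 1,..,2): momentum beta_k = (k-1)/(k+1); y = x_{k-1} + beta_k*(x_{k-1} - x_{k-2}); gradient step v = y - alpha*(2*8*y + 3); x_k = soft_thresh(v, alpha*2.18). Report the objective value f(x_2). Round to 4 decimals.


FISTA on f(x) = 8*x^2 + 3*x + 2.18*|x|
L = 16, alpha = 0.043
Iteration 1: beta = 0.0, y = -4.9757 + 0.0*(-4.9757 + 4.9757) = -4.9757
  grad(y) = -76.6112, v = y - alpha*grad = -1.6814
  prox(v) = soft_thresh(-1.6814, 0.0937) = -1.5877
Iteration 2: beta = 0.3333, y = -1.5877 + 0.3333*(-1.5877 + 4.9757) = -0.4583
  grad(y) = -4.3334, v = y - alpha*grad = -0.272
  prox(v) = soft_thresh(-0.272, 0.0937) = -0.1783
f(x_2) = 8*(-0.1783)^2 + 3*(-0.1783) + 2.18*|-0.1783| = 0.108


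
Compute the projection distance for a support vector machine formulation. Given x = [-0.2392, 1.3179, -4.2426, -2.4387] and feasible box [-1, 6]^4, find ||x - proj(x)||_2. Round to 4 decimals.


Project each component onto [-1, 6].
clip(-0.2392) = -0.2392, clip(1.3179) = 1.3179, clip(-4.2426) = -1.0, clip(-2.4387) = -1.0
Projection = [-0.2392, 1.3179, -1.0, -1.0]
Squared diffs: [0.0, 0.0, 10.5145, 2.0699]
Distance = sqrt(12.5844) = 3.5474


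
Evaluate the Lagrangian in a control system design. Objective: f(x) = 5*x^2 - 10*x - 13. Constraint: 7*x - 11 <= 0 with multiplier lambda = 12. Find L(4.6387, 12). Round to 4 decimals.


Step 1: Evaluate f(x).
f(4.6387) = 5*4.6387^2 - 10*4.6387 - 13 = 48.2007
Step 2: Evaluate g(x).
g(4.6387) = 7*4.6387 - 11 = 21.4709
Step 3: Compute Lagrangian.
L = 48.2007 + 12*21.4709 = 305.8515


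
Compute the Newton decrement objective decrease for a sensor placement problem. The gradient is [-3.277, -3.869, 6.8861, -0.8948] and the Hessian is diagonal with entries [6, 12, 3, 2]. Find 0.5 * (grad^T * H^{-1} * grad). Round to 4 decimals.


Step 1: H is diagonal, so H^(-1) * g = [-0.5462, -0.3224, 2.2954, -0.4474].
Step 2: g^T H^(-1) g = sum_i g_i^2 / H_ii
  = (-3.277)^2/6 + (-3.869)^2/12 + (6.8861)^2/3 + (-0.8948)^2/2
  = 1.7898 + 1.2474 + 15.8061 + 0.4003 = 19.2437
Step 3: Objective decrease = 0.5 * g^T H^(-1) g = 9.6218


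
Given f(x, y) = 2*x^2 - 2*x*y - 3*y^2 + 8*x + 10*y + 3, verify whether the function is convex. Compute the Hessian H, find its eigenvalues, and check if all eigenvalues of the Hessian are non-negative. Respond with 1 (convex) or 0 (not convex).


The Hessian of f(x,y) = 2*x^2 - 2*x*y - 3*y^2 + 8*x + 10*y + 3 is:
H = [[4, -2], [-2, -6]]
Trace = 4 - 6 = -2
Determinant = 4*-6 - (-2)^2 = -28
Discriminant = (-2)^2 - 4*-28 = 116.0
Eigenvalues: lambda_1 = -6.3852, lambda_2 = 4.3852
The function is not convex.

0


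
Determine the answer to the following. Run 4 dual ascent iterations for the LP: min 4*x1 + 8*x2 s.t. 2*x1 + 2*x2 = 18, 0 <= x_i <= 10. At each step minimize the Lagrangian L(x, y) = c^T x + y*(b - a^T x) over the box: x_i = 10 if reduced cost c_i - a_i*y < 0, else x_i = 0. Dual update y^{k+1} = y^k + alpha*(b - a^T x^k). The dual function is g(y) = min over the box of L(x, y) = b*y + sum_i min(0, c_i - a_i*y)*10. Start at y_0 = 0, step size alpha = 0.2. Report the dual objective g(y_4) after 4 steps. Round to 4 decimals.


Dual ascent for LP: min 4*x1 + 8*x2, 2*x1 + 2*x2 = 18, 0 <= x_i <= 10
Step 1: y^k = 0.0, reduced costs: (4.0, 8.0)
  x^k = (0.0, 0.0), subgradient = b - a^T x = 18.0
  y^{k+1} = 0.0 + 0.2*18.0 = 3.6
Step 2: y^k = 3.6, reduced costs: (-3.2, 0.8)
  x^k = (10.0, 0.0), subgradient = b - a^T x = -2.0
  y^{k+1} = 3.6 + 0.2*-2.0 = 3.2
Step 3: y^k = 3.2, reduced costs: (-2.4, 1.6)
  x^k = (10.0, 0.0), subgradient = b - a^T x = -2.0
  y^{k+1} = 3.2 + 0.2*-2.0 = 2.8
Step 4: y^k = 2.8, reduced costs: (-1.6, 2.4)
  x^k = (10.0, 0.0), subgradient = b - a^T x = -2.0
  y^{k+1} = 2.8 + 0.2*-2.0 = 2.4
Dual objective at y_4 = 2.4: reduced costs (-0.8, 3.2), box minimizer x = (10.0, 0.0)
g(y_4) = b*y + (c1 - a1*y)*x1 + (c2 - a2*y)*x2 = 18*2.4 + (-0.8)*10.0 + 3.2*0.0 = 43.2 - 8.0 + 0.0 = 35.2


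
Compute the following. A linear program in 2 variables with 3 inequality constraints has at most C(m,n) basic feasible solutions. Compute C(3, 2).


Each vertex corresponds to some choice of n active constraints out of m, so the number of vertices is at most C(m, n) = m! / (n!(m-n)!).
m = 3, n = 2
Numerator: 3 * 2
Denominator: 2! = 2
C(3, 2) = 3


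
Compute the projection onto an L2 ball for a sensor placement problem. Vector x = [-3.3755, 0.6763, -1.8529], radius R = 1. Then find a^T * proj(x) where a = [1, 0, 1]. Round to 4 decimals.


Step 1: Compute ||x|| (intermediates to 6 decimals).
||x|| = sqrt((-3.3755)^2 + 0.6763^2 + (-1.8529)^2) = 3.909555
Step 2: Project.
Since ||x|| > R, scale = R/||x|| = 1/3.909555 = 0.255784, proj(x) = scale * x
proj(x) = [-0.863399, 0.172987, -0.473942]
Step 3: Dot product.
a^T * proj(x) = 1*(-0.863399) + 0*0.172987 + 1*(-0.473942) = -1.3373


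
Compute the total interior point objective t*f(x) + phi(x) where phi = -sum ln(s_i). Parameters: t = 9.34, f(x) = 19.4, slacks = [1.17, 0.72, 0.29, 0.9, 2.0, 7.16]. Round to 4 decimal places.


Step 1: Compute log-barrier.
ln values: [0.157, -0.3285, -1.2379, -0.1054, 0.6931, 1.9685]
phi = -(0.157 - 0.3285 - 1.2379 - 0.1054 + 0.6931 + 1.9685) = -1.1469
Step 2: Compute augmented objective.
t*f(x) = 9.34*19.4 = 181.196
Total = 181.196 - 1.1469 = 180.0491


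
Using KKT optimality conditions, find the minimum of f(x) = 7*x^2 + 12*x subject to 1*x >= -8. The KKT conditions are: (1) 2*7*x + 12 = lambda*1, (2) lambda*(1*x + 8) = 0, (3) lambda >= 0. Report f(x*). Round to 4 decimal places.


Step 1: Try lambda = 0 (constraint inactive).
Stationarity: 2*7*x + 12 = 0
x* = -12/(2*7) = -6/7 = -0.8571 (rounded; the exact value -6/7 is used below)
Check constraint: 1*-0.8571 = -0.8571 >= -8 -- satisfied.
Step 2: Compute optimal value.
f(x*) = 7*(-6/7)^2 + 12*(-6/7) = -5.1429


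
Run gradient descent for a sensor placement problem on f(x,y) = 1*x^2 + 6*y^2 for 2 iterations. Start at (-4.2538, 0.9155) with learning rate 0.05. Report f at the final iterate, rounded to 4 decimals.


Gradient descent on f(x,y) = 1*x^2 + 6*y^2.
Starting point: (-4.2538, 0.9155), alpha = 0.05
Step 1: grad_x = 2*1*-4.2538 = -8.5076, grad_y = 2*6*0.9155 = 10.986
  x_1 = -4.2538 - 0.05*-8.5076 = -3.8284
  y_1 = 0.9155 - 0.05*10.986 = 0.3662
Step 2: grad_x = 2*1*-3.8284 = -7.6568, grad_y = 2*6*0.3662 = 4.3944
  x_2 = -3.8284 - 0.05*-7.6568 = -3.4456
  y_2 = 0.3662 - 0.05*4.3944 = 0.1465
f(-3.4456, 0.1465) = 1*(-3.4456)^2 + 6*0.1465^2 = 12.0007


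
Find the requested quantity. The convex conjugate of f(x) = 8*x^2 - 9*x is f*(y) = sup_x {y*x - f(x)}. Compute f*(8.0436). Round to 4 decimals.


f*(y) = sup_x {y*x - a*x^2 - b*x} = sup_x {(y-b)*x - a*x^2}
FOC: (y - b) - 2a*x = 0 => x* = (y - b)/(2a)
x* = (8.0436 + 9)/(2*8) = 1.0652
f*(8.0436) = (y-b)^2/(4a) = (8.0436 + 9)^2/(4*8)
= 290.4843/32 = 9.0776


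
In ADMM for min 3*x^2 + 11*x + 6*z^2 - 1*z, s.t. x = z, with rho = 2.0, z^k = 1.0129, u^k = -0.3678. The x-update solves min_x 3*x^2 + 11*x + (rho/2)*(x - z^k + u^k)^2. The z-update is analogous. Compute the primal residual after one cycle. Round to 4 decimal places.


ADMM iteration with rho = 2.0, z^k = 1.0129, u^k = -0.3678
Step 1: x-update.
Minimize 3*x^2 + 11*x + (2.0/2)*(x - 1.0129 - 0.3678)^2
FOC: (2*3 + 2.0)*x = -11 + 2.0*(1.0129 + 0.3678)
x^{k+1} = -1.0298
Step 2: z-update.
Minimize 6*z^2 - 1*z + (2.0/2)*(-1.0298 - z - 0.3678)^2
FOC: (2*6 + 2.0)*z = 1 + 2.0*(-1.0298 - 0.3678)
z^{k+1} = -0.1282
Step 3: u-update.
u^{k+1} = -0.3678 - 1.0298 + 0.1282 = -1.2694
Step 4: Primal residual = |-1.0298 + 0.1282| = 0.9016


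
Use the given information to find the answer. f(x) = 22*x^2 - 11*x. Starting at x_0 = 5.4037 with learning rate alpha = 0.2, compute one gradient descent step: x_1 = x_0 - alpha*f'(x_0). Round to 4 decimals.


We compute the gradient at x_0 and apply the update.
f'(x) = 44*x - 11
f'(5.4037) = 44*5.4037 - 11 = 226.7628
x_1 = 5.4037 - 0.2*226.7628 = -39.9489


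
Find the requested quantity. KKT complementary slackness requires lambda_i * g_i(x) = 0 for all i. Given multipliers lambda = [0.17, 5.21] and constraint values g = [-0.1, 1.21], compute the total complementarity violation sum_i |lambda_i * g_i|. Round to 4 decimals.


KKT complementary slackness check:
lambda_1 * g_1 = 0.17 * -0.1 = -0.017
lambda_2 * g_2 = 5.21 * 1.21 = 6.3041
Total violation = 0.017 + 6.3041 = 6.3211


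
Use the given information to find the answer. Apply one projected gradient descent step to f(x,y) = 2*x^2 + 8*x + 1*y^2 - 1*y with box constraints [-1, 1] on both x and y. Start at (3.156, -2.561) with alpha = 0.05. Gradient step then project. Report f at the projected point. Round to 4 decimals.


Step 1: Compute gradient at (3.156, -2.561).
grad_x = 2*2*3.156 + 8 = 20.624
grad_y = 2*1*-2.561 - 1 = -6.122
Step 2: Gradient step.
x_raw = 3.156 - 0.05*20.624 = 2.1248
y_raw = -2.561 - 0.05*-6.122 = -2.2549
Step 3: Project onto [-1, 1].
x_proj = clip(2.1248) = 1.0
y_proj = clip(-2.2549) = -1.0
Step 4: Evaluate f.
f(1.0, -1.0) = 12.0


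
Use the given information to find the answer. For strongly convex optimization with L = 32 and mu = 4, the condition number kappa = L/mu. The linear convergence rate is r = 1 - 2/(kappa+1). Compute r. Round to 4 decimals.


Step 1: Compute the condition number.
kappa = L/mu = 32/4 = 8.0
Step 2: Compute the convergence rate.
r = 1 - 2/(kappa + 1) = 1 - 2*mu/(L + mu) = (L - mu)/(L + mu) = 28/36 = 0.7778


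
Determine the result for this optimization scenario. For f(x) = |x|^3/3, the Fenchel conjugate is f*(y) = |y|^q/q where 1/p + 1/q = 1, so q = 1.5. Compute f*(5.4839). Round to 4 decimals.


The conjugate exponent q satisfies 1/p + 1/q = 1.
p = 3, so q = 3/(3 - 1) = 1.5
|y|^q = 5.4839^1.5 = 12.842
f*(5.4839) = 12.842 / 1.5 = 8.5614


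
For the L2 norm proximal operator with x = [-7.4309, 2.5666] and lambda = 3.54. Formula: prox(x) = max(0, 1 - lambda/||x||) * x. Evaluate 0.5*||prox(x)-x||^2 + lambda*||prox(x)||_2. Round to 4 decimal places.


Step 1: Compute ||x||.
||x|| = 7.8617
Step 2: Compute scaling factor.
scale = max(0, 1 - 3.54/7.8617) = 0.5497
Step 3: prox(x) = [-4.0849, 1.4109]
||prox(x)|| = 4.3217
Step 4: Proximal objective.
0.5*||prox-x||^2 = 6.2658
lambda*||prox|| = 15.2988
Total = 21.5645


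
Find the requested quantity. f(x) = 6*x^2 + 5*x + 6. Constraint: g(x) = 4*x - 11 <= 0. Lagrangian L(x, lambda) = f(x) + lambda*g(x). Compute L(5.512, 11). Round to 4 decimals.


Step 1: Evaluate f(x).
f(5.512) = 6*5.512^2 + 5*5.512 + 6 = 215.8529
Step 2: Evaluate g(x).
g(5.512) = 4*5.512 - 11 = 11.048
Step 3: Compute Lagrangian.
L = 215.8529 + 11*11.048 = 337.3809


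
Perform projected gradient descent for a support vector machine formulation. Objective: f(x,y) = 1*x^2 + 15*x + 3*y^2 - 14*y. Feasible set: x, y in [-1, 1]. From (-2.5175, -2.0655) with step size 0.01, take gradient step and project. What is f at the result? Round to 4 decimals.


Step 1: Compute gradient at (-2.5175, -2.0655).
grad_x = 2*1*-2.5175 + 15 = 9.965
grad_y = 2*3*-2.0655 - 14 = -26.393
Step 2: Gradient step.
x_raw = -2.5175 - 0.01*9.965 = -2.6172
y_raw = -2.0655 - 0.01*-26.393 = -1.8016
Step 3: Project onto [-1, 1].
x_proj = clip(-2.6172) = -1.0
y_proj = clip(-1.8016) = -1.0
Step 4: Evaluate f.
f(-1.0, -1.0) = 3.0


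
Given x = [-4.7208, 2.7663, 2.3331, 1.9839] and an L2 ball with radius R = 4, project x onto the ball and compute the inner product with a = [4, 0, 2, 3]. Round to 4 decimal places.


Step 1: Compute ||x|| (intermediates to 6 decimals).
||x|| = sqrt((-4.7208)^2 + 2.7663^2 + 2.3331^2 + 1.9839^2) = 6.270373
Step 2: Project.
Since ||x|| > R, scale = R/||x|| = 4/6.270373 = 0.637921, proj(x) = scale * x
proj(x) = [-3.011497, 1.764681, 1.488333, 1.265571]
Step 3: Dot product.
a^T * proj(x) = 4*(-3.011497) + 0*1.764681 + 2*1.488333 + 3*1.265571 = -5.2726


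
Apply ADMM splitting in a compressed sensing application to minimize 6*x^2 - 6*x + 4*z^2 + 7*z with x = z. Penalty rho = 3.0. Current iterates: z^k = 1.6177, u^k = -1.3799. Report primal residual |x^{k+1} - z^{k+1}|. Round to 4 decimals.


ADMM iteration with rho = 3.0, z^k = 1.6177, u^k = -1.3799
Step 1: x-update.
Minimize 6*x^2 - 6*x + (3.0/2)*(x - 1.6177 - 1.3799)^2
FOC: (2*6 + 3.0)*x = 6 + 3.0*(1.6177 + 1.3799)
x^{k+1} = 0.9995
Step 2: z-update.
Minimize 4*z^2 + 7*z + (3.0/2)*(0.9995 - z - 1.3799)^2
FOC: (2*4 + 3.0)*z = -7 + 3.0*(0.9995 - 1.3799)
z^{k+1} = -0.7401
Step 3: u-update.
u^{k+1} = -1.3799 + 0.9995 + 0.7401 = 0.3597
Step 4: Primal residual = |0.9995 + 0.7401| = 1.7396


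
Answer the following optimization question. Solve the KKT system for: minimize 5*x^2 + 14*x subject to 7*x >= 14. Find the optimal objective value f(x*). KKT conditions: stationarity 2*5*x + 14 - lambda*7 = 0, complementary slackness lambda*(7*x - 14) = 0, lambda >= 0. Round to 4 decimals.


Step 1: Try lambda = 0 (constraint inactive).
x_unc = -14/(2*5) = -1.4
Check: 7*-1.4 = -9.8 < 14 -- violated!
Step 2: Constraint must be active: 7*x = 14
x* = 14/7 = 2.0
lambda = (2*5*2.0 + 14)/7 = 4.8571
Step 3: Compute optimal value.
f(x*) = 5*2.0^2 + 14*2.0 = 48.0


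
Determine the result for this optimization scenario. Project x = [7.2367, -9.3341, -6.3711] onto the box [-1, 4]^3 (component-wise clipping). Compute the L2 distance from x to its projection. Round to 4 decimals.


Project each component onto [-1, 4].
clip(7.2367) = 4.0, clip(-9.3341) = -1.0, clip(-6.3711) = -1.0
Projection = [4.0, -1.0, -1.0]
Squared diffs: [10.4762, 69.4572, 28.8487]
Distance = sqrt(108.7821) = 10.4299


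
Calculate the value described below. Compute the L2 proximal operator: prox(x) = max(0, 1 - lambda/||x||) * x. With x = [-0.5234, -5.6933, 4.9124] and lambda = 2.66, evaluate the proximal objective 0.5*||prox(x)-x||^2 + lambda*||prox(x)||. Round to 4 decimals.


Step 1: Compute ||x||.
||x|| = 7.5379
Step 2: Compute scaling factor.
scale = max(0, 1 - 2.66/7.5379) = 0.6471
Step 3: prox(x) = [-0.3387, -3.6842, 3.1789]
||prox(x)|| = 4.8779
Step 4: Proximal objective.
0.5*||prox-x||^2 = 3.5378
lambda*||prox|| = 12.9752
Total = 16.5129


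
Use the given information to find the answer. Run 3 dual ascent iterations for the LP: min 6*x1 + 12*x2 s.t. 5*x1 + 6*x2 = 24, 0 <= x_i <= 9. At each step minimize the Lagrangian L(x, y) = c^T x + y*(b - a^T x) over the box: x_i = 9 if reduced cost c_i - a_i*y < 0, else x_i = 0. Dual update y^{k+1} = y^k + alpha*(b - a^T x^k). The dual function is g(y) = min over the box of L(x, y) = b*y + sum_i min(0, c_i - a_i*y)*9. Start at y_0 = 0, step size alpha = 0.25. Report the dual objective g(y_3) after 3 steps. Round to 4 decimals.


Dual ascent for LP: min 6*x1 + 12*x2, 5*x1 + 6*x2 = 24, 0 <= x_i <= 9
Step 1: y^k = 0.0, reduced costs: (6.0, 12.0)
  x^k = (0.0, 0.0), subgradient = b - a^T x = 24.0
  y^{k+1} = 0.0 + 0.25*24.0 = 6.0
Step 2: y^k = 6.0, reduced costs: (-24.0, -24.0)
  x^k = (9.0, 9.0), subgradient = b - a^T x = -75.0
  y^{k+1} = 6.0 + 0.25*-75.0 = -12.75
Step 3: y^k = -12.75, reduced costs: (69.75, 88.5)
  x^k = (0.0, 0.0), subgradient = b - a^T x = 24.0
  y^{k+1} = -12.75 + 0.25*24.0 = -6.75
Dual objective at y_3 = -6.75: reduced costs (39.75, 52.5), box minimizer x = (0.0, 0.0)
g(y_3) = b*y + (c1 - a1*y)*x1 + (c2 - a2*y)*x2 = 24*(-6.75) + 39.75*0.0 + 52.5*0.0 = -162.0 + 0.0 + 0.0 = -162.0


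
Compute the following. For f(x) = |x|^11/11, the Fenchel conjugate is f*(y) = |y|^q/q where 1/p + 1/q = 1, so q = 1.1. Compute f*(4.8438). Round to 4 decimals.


The conjugate exponent q satisfies 1/p + 1/q = 1.
p = 11, so q = 11/(11 - 1) = 1.1
|y|^q = 4.8438^1.1 = 5.6716
f*(4.8438) = 5.6716 / 1.1 = 5.156


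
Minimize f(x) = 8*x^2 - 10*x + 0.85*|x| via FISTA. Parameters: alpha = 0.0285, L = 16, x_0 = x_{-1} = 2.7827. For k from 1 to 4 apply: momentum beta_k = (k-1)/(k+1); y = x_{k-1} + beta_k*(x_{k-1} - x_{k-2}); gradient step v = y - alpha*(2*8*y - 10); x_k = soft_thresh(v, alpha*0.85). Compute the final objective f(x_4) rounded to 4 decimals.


FISTA on f(x) = 8*x^2 - 10*x + 0.85*|x|
L = 16, alpha = 0.0285
Iteration 1: beta = 0.0, y = 2.7827 + 0.0*(2.7827 - 2.7827) = 2.7827
  grad(y) = 34.5232, v = y - alpha*grad = 1.7988
  prox(v) = soft_thresh(1.7988, 0.0242) = 1.7746
Iteration 2: beta = 0.3333, y = 1.7746 + 0.3333*(1.7746 - 2.7827) = 1.4385
  grad(y) = 13.0163, v = y - alpha*grad = 1.0676
  prox(v) = soft_thresh(1.0676, 0.0242) = 1.0433
Iteration 3: beta = 0.5, y = 1.0433 + 0.5*(1.0433 - 1.7746) = 0.6777
  grad(y) = 0.8434, v = y - alpha*grad = 0.6537
  prox(v) = soft_thresh(0.6537, 0.0242) = 0.6295
Iteration 4: beta = 0.6, y = 0.6295 + 0.6*(0.6295 - 1.0433) = 0.3811
  grad(y) = -3.902, v = y - alpha*grad = 0.4923
  prox(v) = soft_thresh(0.4923, 0.0242) = 0.4681
f(x_4) = 8*0.4681^2 - 10*0.4681 + 0.85*|0.4681| = -2.5302


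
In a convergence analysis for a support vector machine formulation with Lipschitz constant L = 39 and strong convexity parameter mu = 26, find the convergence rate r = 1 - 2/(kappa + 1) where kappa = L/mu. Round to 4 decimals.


Step 1: Compute the condition number.
kappa = L/mu = 39/26 = 1.5
Step 2: Compute the convergence rate.
r = 1 - 2/(kappa + 1) = 1 - 2*mu/(L + mu) = (L - mu)/(L + mu) = 13/65 = 0.2


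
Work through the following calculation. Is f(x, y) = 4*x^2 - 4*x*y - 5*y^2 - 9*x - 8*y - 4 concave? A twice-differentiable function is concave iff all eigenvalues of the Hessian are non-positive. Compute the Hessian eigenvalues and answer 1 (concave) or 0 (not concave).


The Hessian of f(x,y) = 4*x^2 - 4*x*y - 5*y^2 - 9*x - 8*y - 4 is:
H = [[8, -4], [-4, -10]]
Trace = 8 - 10 = -2
Determinant = 8*-10 - (-4)^2 = -96
Discriminant = (-2)^2 - 4*-96 = 388.0
Eigenvalues: lambda_1 = -10.8489, lambda_2 = 8.8489
The function is not concave.

0


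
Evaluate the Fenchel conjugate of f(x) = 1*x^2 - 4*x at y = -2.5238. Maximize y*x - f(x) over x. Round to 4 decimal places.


f*(y) = sup_x {y*x - a*x^2 - b*x} = sup_x {(y-b)*x - a*x^2}
FOC: (y - b) - 2a*x = 0 => x* = (y - b)/(2a)
x* = (-2.5238 + 4)/(2*1) = 0.7381
f*(-2.5238) = (y-b)^2/(4a) = (-2.5238 + 4)^2/(4*1)
= 2.1792/4 = 0.5448


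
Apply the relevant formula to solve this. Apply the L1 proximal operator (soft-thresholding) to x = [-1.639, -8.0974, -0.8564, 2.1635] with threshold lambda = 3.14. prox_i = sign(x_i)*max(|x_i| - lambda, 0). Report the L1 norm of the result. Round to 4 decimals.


Soft-thresholding with lambda = 3.14:
prox(-1.639) = sign(-1.639)*max(|-1.639| - 3.14, 0) = 0.0
prox(-8.0974) = sign(-8.0974)*max(|-8.0974| - 3.14, 0) = -4.9574
prox(-0.8564) = sign(-0.8564)*max(|-0.8564| - 3.14, 0) = 0.0
prox(2.1635) = sign(2.1635)*max(|2.1635| - 3.14, 0) = 0.0
prox(x) = [0.0, -4.9574, 0.0, 0.0]
||prox(x)||_1 = 0.0 + 4.9574 + 0.0 + 0.0 = 4.9574


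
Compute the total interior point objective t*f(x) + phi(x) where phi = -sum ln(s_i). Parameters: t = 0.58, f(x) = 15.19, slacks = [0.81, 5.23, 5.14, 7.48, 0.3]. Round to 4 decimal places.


Step 1: Compute log-barrier.
ln values: [-0.2107, 1.6544, 1.6371, 2.0122, -1.204]
phi = -(-0.2107 + 1.6544 + 1.6371 + 2.0122 - 1.204) = -3.889
Step 2: Compute augmented objective.
t*f(x) = 0.58*15.19 = 8.8102
Total = 8.8102 - 3.889 = 4.9212


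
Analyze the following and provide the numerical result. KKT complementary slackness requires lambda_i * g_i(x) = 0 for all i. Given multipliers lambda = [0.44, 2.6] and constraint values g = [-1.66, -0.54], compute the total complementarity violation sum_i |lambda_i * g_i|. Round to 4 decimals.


KKT complementary slackness check:
lambda_1 * g_1 = 0.44 * -1.66 = -0.7304
lambda_2 * g_2 = 2.6 * -0.54 = -1.404
Total violation = 0.7304 + 1.404 = 2.1344


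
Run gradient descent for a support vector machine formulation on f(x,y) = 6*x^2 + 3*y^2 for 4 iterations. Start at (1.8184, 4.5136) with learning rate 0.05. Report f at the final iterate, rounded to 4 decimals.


Gradient descent on f(x,y) = 6*x^2 + 3*y^2.
Starting point: (1.8184, 4.5136), alpha = 0.05
Step 1: grad_x = 2*6*1.8184 = 21.8208, grad_y = 2*3*4.5136 = 27.0816
  x_1 = 1.8184 - 0.05*21.8208 = 0.7274
  y_1 = 4.5136 - 0.05*27.0816 = 3.1595
Step 2: grad_x = 2*6*0.7274 = 8.7283, grad_y = 2*3*3.1595 = 18.9571
  x_2 = 0.7274 - 0.05*8.7283 = 0.2909
  y_2 = 3.1595 - 0.05*18.9571 = 2.2117
Step 3: grad_x = 2*6*0.2909 = 3.4913, grad_y = 2*3*2.2117 = 13.27
  x_3 = 0.2909 - 0.05*3.4913 = 0.1164
  y_3 = 2.2117 - 0.05*13.27 = 1.5482
Step 4: grad_x = 2*6*0.1164 = 1.3965, grad_y = 2*3*1.5482 = 9.289
  x_4 = 0.1164 - 0.05*1.3965 = 0.0466
  y_4 = 1.5482 - 0.05*9.289 = 1.0837
f(0.0466, 1.0837) = 6*0.0466^2 + 3*1.0837^2 = 3.5363


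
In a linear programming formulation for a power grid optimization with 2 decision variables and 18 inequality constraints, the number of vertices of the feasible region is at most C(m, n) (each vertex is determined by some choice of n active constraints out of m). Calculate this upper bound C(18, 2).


Each vertex corresponds to some choice of n active constraints out of m, so the number of vertices is at most C(m, n) = m! / (n!(m-n)!).
m = 18, n = 2
Numerator: 18 * 17
Denominator: 2! = 2
C(18, 2) = 153


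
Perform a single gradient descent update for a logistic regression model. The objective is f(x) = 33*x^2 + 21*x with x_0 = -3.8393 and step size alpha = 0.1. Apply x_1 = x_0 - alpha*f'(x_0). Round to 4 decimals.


We compute the gradient at x_0 and apply the update.
f'(x) = 66*x + 21
f'(-3.8393) = 66*-3.8393 + 21 = -232.3938
x_1 = -3.8393 - 0.1*-232.3938 = 19.4001


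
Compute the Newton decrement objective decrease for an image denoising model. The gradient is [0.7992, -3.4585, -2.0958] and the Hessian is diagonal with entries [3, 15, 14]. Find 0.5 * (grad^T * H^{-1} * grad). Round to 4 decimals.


Step 1: H is diagonal, so H^(-1) * g = [0.2664, -0.2306, -0.1497].
Step 2: g^T H^(-1) g = sum_i g_i^2 / H_ii
  = (0.7992)^2/3 + (-3.4585)^2/15 + (-2.0958)^2/14
  = 0.2129 + 0.7974 + 0.3137 = 1.3241
Step 3: Objective decrease = 0.5 * g^T H^(-1) g = 0.662


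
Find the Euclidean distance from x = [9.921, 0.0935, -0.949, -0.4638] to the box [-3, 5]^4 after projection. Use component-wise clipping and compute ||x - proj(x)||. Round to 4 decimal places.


Project each component onto [-3, 5].
clip(9.921) = 5.0, clip(0.0935) = 0.0935, clip(-0.949) = -0.949, clip(-0.4638) = -0.4638
Projection = [5.0, 0.0935, -0.949, -0.4638]
Squared diffs: [24.2162, 0.0, 0.0, 0.0]
Distance = sqrt(24.2162) = 4.921


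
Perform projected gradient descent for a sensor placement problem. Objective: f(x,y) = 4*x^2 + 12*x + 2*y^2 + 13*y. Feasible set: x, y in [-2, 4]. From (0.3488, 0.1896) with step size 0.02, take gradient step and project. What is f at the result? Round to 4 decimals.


Step 1: Compute gradient at (0.3488, 0.1896).
grad_x = 2*4*0.3488 + 12 = 14.7904
grad_y = 2*2*0.1896 + 13 = 13.7584
Step 2: Gradient step.
x_raw = 0.3488 - 0.02*14.7904 = 0.053
y_raw = 0.1896 - 0.02*13.7584 = -0.0856
Step 3: Project onto [-2, 4].
x_proj = clip(0.053) = 0.053
y_proj = clip(-0.0856) = -0.0856
Step 4: Evaluate f.
f(0.053, -0.0856) = -0.4506


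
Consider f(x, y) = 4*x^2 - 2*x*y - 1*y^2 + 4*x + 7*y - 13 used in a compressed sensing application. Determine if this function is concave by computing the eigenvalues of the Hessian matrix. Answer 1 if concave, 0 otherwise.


The Hessian of f(x,y) = 4*x^2 - 2*x*y - 1*y^2 + 4*x + 7*y - 13 is:
H = [[8, -2], [-2, -2]]
Trace = 8 - 2 = 6
Determinant = 8*-2 - (-2)^2 = -20
Discriminant = (6)^2 - 4*-20 = 116.0
Eigenvalues: lambda_1 = -2.3852, lambda_2 = 8.3852
The function is not concave.

0


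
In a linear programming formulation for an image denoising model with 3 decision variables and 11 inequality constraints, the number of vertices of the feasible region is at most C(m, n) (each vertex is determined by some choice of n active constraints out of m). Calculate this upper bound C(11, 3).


Each vertex corresponds to some choice of n active constraints out of m, so the number of vertices is at most C(m, n) = m! / (n!(m-n)!).
m = 11, n = 3
Numerator: 11 * 10 * 9
Denominator: 3! = 6
C(11, 3) = 165


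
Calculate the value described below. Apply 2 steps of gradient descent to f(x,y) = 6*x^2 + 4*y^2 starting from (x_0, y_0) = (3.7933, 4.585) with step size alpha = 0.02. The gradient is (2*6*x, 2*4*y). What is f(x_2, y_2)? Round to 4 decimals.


Gradient descent on f(x,y) = 6*x^2 + 4*y^2.
Starting point: (3.7933, 4.585), alpha = 0.02
Step 1: grad_x = 2*6*3.7933 = 45.5196, grad_y = 2*4*4.585 = 36.68
  x_1 = 3.7933 - 0.02*45.5196 = 2.8829
  y_1 = 4.585 - 0.02*36.68 = 3.8514
Step 2: grad_x = 2*6*2.8829 = 34.5949, grad_y = 2*4*3.8514 = 30.8112
  x_2 = 2.8829 - 0.02*34.5949 = 2.191
  y_2 = 3.8514 - 0.02*30.8112 = 3.2352
f(2.191, 3.2352) = 6*2.191^2 + 4*3.2352^2 = 70.6686


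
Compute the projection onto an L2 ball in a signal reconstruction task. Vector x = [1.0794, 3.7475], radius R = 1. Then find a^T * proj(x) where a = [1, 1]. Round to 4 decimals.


Step 1: Compute ||x|| (intermediates to 6 decimals).
||x|| = sqrt(1.0794^2 + 3.7475^2) = 3.899854
Step 2: Project.
Since ||x|| > R, scale = R/||x|| = 1/3.899854 = 0.25642, proj(x) = scale * x
proj(x) = [0.27678, 0.960934]
Step 3: Dot product.
a^T * proj(x) = 1*0.27678 + 1*0.960934 = 1.2377


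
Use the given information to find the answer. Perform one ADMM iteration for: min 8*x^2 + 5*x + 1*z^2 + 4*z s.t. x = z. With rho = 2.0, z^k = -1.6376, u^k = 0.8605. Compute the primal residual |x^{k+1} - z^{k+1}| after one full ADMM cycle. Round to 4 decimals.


ADMM iteration with rho = 2.0, z^k = -1.6376, u^k = 0.8605
Step 1: x-update.
Minimize 8*x^2 + 5*x + (2.0/2)*(x + 1.6376 + 0.8605)^2
FOC: (2*8 + 2.0)*x = -5 + 2.0*(-1.6376 - 0.8605)
x^{k+1} = -0.5553
Step 2: z-update.
Minimize 1*z^2 + 4*z + (2.0/2)*(-0.5553 - z + 0.8605)^2
FOC: (2*1 + 2.0)*z = -4 + 2.0*(-0.5553 + 0.8605)
z^{k+1} = -0.8474
Step 3: u-update.
u^{k+1} = 0.8605 - 0.5553 + 0.8474 = 1.1526
Step 4: Primal residual = |-0.5553 + 0.8474| = 0.2921


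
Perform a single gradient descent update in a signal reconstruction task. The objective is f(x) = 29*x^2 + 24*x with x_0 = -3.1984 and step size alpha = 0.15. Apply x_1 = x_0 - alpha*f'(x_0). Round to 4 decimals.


We compute the gradient at x_0 and apply the update.
f'(x) = 58*x + 24
f'(-3.1984) = 58*-3.1984 + 24 = -161.5072
x_1 = -3.1984 - 0.15*-161.5072 = 21.0277


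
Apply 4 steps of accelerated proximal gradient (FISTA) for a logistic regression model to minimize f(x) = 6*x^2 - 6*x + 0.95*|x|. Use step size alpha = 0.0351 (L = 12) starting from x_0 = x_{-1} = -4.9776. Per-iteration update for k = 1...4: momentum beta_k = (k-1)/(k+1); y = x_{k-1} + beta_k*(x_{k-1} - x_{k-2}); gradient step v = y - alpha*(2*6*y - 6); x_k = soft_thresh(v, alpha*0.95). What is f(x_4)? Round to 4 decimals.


FISTA on f(x) = 6*x^2 - 6*x + 0.95*|x|
L = 12, alpha = 0.0351
Iteration 1: beta = 0.0, y = -4.9776 + 0.0*(-4.9776 + 4.9776) = -4.9776
  grad(y) = -65.7312, v = y - alpha*grad = -2.6704
  prox(v) = soft_thresh(-2.6704, 0.0333) = -2.6371
Iteration 2: beta = 0.3333, y = -2.6371 + 0.3333*(-2.6371 + 4.9776) = -1.8569
  grad(y) = -28.283, v = y - alpha*grad = -0.8642
  prox(v) = soft_thresh(-0.8642, 0.0333) = -0.8308
Iteration 3: beta = 0.5, y = -0.8308 + 0.5*(-0.8308 + 2.6371) = 0.0723
  grad(y) = -5.1326, v = y - alpha*grad = 0.2524
  prox(v) = soft_thresh(0.2524, 0.0333) = 0.2191
Iteration 4: beta = 0.6, y = 0.2191 + 0.6*(0.2191 + 0.8308) = 0.8491
  grad(y) = 4.1886, v = y - alpha*grad = 0.702
  prox(v) = soft_thresh(0.702, 0.0333) = 0.6687
f(x_4) = 6*0.6687^2 - 6*0.6687 + 0.95*|0.6687| = -0.694
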